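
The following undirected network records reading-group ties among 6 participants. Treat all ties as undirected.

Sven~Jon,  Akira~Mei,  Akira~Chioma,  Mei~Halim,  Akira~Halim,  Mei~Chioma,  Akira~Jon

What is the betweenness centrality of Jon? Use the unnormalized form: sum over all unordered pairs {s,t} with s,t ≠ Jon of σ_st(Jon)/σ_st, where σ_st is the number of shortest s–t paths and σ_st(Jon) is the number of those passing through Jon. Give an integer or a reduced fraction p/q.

4

Pairs whose geodesics pass through Jon — Akira–Sven: 1; Halim–Sven: 1; Chioma–Sven: 1; Mei–Sven: 1.
All other pairs contribute 0.
Summing the contributions gives betweenness(Jon) = 4.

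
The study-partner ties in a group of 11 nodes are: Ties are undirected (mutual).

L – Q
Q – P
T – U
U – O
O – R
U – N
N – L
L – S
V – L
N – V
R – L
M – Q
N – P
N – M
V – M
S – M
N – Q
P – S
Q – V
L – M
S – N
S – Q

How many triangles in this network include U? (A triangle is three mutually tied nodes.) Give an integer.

0

U's neighbors are N, O, and T, but none of them are tied to each other, so no triangle contains U.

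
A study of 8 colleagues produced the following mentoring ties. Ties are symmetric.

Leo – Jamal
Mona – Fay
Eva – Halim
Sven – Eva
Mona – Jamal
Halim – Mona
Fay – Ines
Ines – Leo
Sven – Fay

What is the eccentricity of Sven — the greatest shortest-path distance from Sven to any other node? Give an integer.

3

Distances from Sven: Eva:1, Fay:1, Halim:2, Ines:2, Jamal:3, Leo:3, Mona:2.
The largest is 3 (to Jamal and Leo), so the eccentricity of Sven is 3.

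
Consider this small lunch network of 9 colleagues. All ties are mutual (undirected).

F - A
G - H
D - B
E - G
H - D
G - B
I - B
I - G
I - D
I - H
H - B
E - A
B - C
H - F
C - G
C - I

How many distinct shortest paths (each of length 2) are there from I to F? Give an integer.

The shortest distance is 2, and the only length-2 path is I–H–F. So there is exactly 1 shortest path.

1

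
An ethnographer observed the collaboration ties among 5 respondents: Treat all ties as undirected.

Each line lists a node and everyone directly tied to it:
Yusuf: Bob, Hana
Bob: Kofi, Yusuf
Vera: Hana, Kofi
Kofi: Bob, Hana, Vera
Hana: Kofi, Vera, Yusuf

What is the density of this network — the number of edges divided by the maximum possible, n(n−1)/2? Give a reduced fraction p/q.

3/5

There are 6 edges and 5 nodes, so the maximum possible is C(5,2) = 10.
Density = 6/10 = 3/5.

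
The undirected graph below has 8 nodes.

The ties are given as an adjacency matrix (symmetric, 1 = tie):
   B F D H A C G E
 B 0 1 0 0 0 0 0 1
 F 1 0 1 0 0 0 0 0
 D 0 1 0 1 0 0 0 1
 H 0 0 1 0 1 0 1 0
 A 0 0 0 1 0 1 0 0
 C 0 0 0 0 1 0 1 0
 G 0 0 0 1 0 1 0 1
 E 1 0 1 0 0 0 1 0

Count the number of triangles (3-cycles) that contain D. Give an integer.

0

D's neighbors are E, F, and H, but none of them are tied to each other, so no triangle contains D.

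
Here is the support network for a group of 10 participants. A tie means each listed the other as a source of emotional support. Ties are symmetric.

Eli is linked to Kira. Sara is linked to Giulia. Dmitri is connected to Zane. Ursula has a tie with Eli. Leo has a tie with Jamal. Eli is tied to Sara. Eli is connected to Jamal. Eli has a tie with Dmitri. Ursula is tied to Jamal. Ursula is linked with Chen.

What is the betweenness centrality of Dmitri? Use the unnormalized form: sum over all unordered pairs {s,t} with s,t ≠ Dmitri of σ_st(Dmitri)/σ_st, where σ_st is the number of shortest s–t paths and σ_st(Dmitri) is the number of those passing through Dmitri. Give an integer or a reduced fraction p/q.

8

Pairs whose geodesics pass through Dmitri — Ursula–Zane: 1; Giulia–Zane: 1; Zane–Kira: 1; Zane–Sara: 1; Zane–Eli: 1; Zane–Jamal: 1; Zane–Chen: 1; Zane–Leo: 1.
All other pairs contribute 0.
Summing the contributions gives betweenness(Dmitri) = 8.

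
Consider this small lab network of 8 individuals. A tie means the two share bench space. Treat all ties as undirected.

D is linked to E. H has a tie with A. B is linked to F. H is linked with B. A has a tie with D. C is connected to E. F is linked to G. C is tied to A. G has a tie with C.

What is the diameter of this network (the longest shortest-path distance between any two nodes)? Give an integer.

4

Eccentricity of each node (its greatest distance to any other): A:3, B:4, C:3, D:4, E:4, F:4, G:3, H:3.
The maximum eccentricity is 4, realized for instance by the pair F–D via F – G – C – A – D. So the diameter is 4.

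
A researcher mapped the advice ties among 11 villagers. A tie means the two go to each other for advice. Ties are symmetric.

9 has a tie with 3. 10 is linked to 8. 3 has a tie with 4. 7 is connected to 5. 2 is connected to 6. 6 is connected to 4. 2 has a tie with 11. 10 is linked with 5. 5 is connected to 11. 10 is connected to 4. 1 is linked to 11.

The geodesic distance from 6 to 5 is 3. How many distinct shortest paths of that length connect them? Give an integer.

The shortest distance is 3. The length-3 paths are: 6–2–11–5; 6–4–10–5.
That gives 2 distinct shortest paths.

2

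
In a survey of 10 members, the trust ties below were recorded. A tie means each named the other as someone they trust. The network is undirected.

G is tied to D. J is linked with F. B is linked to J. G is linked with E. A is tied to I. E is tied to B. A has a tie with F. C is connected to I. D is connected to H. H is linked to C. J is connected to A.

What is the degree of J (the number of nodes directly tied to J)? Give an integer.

3

J is directly tied to A, B, and F. That is 3 neighbors, so the degree of J is 3.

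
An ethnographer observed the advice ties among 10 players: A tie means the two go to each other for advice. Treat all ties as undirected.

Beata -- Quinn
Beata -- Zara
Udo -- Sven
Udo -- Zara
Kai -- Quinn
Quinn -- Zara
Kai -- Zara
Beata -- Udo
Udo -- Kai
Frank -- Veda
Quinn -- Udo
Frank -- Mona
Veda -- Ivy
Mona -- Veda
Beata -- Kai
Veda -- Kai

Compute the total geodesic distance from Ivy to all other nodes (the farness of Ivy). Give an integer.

Distances from Ivy: Beata:3, Frank:2, Kai:2, Mona:2, Quinn:3, Sven:4, Udo:3, Veda:1, Zara:3.
Sum = 3 + 2 + 2 + 2 + 3 + 4 + 3 + 1 + 3 = 23.

23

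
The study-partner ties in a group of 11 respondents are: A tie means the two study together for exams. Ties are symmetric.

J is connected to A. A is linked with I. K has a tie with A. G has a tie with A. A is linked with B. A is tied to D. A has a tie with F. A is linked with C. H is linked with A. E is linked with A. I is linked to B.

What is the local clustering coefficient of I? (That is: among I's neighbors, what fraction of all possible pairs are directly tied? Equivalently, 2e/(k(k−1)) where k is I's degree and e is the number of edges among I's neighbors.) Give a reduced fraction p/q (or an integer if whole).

1

I's neighbors: A and B (k = 2).
Possible neighbor pairs: C(2,2) = 1. Edges among them: A–B → e = 1.
Clustering(I) = 1/1.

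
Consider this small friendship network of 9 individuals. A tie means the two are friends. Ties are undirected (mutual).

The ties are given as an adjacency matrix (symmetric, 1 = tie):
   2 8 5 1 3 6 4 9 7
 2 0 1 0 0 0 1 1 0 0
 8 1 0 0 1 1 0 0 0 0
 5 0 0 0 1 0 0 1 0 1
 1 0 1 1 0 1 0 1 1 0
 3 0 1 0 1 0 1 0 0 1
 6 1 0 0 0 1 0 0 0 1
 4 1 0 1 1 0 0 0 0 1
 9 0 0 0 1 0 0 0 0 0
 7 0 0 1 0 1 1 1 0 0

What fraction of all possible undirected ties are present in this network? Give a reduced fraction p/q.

5/12

There are 15 edges and 9 nodes, so the maximum possible is C(9,2) = 36.
Density = 15/36 = 5/12.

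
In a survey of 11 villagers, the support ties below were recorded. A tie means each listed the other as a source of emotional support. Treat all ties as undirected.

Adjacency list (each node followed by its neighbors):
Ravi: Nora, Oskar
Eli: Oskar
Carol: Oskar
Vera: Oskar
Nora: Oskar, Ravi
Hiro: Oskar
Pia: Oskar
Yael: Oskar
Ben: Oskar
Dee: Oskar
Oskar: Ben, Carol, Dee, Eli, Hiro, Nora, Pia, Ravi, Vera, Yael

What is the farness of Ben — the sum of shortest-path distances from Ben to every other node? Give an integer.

Distances from Ben: Carol:2, Dee:2, Eli:2, Hiro:2, Nora:2, Oskar:1, Pia:2, Ravi:2, Vera:2, Yael:2.
Sum = 2 + 2 + 2 + 2 + 2 + 1 + 2 + 2 + 2 + 2 = 19.

19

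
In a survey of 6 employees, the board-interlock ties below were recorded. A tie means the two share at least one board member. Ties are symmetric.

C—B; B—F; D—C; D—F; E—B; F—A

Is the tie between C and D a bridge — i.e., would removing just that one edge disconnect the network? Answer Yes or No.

Even without that edge, C still reaches D via C – B – F – D, so the network stays connected. Not a bridge.

No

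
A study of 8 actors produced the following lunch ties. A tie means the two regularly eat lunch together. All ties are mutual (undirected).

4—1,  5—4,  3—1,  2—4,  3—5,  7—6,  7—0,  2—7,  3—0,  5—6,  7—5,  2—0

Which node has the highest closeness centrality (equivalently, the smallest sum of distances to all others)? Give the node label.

Farness (sum of distances to all others) for each node — 0:11, 1:14, 2:11, 3:11, 4:11, 5:10, 6:13, 7:11.
The smallest farness is 10, for 5, so 5 has the highest closeness.

5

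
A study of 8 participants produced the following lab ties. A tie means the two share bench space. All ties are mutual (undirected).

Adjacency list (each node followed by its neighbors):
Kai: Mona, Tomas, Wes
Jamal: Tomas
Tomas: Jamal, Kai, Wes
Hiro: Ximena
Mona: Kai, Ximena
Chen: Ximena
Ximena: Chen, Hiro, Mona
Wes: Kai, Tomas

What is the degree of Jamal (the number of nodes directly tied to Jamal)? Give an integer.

Jamal is directly tied to Tomas. That is 1 neighbor, so the degree of Jamal is 1.

1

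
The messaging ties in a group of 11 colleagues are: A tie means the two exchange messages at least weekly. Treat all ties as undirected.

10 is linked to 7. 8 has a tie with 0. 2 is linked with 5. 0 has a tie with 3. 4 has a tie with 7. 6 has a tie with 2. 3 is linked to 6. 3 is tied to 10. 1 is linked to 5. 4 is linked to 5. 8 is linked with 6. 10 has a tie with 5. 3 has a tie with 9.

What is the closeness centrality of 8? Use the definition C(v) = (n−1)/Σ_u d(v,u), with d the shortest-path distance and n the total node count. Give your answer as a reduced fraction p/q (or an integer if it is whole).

Distances from 8: 0:1, 1:4, 2:2, 3:2, 4:4, 5:3, 6:1, 7:4, 9:3, 10:3. Sum = 27.
n = 11, so closeness = 10/27.

10/27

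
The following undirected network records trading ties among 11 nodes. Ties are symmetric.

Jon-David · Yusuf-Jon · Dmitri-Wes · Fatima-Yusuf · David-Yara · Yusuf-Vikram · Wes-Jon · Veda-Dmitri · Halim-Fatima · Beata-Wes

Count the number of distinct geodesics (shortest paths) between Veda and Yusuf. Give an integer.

The shortest distance is 4, and the only length-4 path is Veda–Dmitri–Wes–Jon–Yusuf. So there is exactly 1 shortest path.

1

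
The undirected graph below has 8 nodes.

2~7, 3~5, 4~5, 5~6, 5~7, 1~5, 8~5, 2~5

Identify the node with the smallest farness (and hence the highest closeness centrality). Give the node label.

Farness (sum of distances to all others) for each node — 1:13, 2:12, 3:13, 4:13, 5:7, 6:13, 7:12, 8:13.
The smallest farness is 7, for 5, so 5 has the highest closeness.

5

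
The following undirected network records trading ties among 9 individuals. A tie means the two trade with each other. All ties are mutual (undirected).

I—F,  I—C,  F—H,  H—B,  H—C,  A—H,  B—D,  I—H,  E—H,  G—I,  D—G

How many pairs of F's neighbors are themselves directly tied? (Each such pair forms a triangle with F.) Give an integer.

F's neighbors: H and I.
Neighbor pairs that are themselves tied: F–H–I. Each forms one triangle with F, for 1 in total.

1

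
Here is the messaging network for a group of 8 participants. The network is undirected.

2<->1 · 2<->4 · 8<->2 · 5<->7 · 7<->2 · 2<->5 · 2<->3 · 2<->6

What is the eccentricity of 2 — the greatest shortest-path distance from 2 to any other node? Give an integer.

1

Distances from 2: 1:1, 3:1, 4:1, 5:1, 6:1, 7:1, 8:1.
The largest is 1 (to 8, 5, 7, 4, 6, 1, and 3), so the eccentricity of 2 is 1.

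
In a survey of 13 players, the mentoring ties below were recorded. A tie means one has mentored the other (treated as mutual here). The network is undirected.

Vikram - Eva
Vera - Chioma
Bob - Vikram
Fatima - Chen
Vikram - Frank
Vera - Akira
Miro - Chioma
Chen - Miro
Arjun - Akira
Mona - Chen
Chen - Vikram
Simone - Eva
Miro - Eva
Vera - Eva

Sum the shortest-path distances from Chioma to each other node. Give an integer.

31

Distances from Chioma: Akira:2, Arjun:3, Bob:4, Chen:2, Eva:2, Fatima:3, Frank:4, Miro:1, Mona:3, Simone:3, Vera:1, Vikram:3.
Sum = 2 + 3 + 4 + 2 + 2 + 3 + 4 + 1 + 3 + 3 + 1 + 3 = 31.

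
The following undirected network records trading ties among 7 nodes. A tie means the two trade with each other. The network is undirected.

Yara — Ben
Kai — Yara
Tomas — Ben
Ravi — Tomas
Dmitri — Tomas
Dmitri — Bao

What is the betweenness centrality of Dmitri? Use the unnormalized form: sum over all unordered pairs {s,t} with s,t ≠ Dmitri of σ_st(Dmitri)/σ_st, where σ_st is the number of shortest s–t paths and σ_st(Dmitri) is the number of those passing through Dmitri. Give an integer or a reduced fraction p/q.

5

Pairs whose geodesics pass through Dmitri — Tomas–Bao: 1; Ravi–Bao: 1; Ben–Bao: 1; Yara–Bao: 1; Kai–Bao: 1.
All other pairs contribute 0.
Summing the contributions gives betweenness(Dmitri) = 5.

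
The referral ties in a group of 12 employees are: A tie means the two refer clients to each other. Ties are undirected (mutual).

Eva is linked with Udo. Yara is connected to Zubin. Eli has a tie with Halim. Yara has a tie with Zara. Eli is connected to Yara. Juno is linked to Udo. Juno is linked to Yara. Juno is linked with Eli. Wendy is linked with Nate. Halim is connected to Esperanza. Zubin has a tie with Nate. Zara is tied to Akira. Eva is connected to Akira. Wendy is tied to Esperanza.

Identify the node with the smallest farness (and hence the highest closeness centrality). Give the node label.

Yara

Farness (sum of distances to all others) for each node — Akira:33, Eli:23, Esperanza:33, Eva:36, Halim:28, Juno:24, Nate:31, Udo:30, Wendy:36, Yara:21, Zara:27, Zubin:26.
The smallest farness is 21, for Yara, so Yara has the highest closeness.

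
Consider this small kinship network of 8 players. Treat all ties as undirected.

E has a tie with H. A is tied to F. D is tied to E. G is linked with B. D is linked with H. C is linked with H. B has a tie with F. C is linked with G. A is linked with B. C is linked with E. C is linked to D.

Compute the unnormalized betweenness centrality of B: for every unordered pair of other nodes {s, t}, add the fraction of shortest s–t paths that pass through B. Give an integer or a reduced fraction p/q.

Pairs whose geodesics pass through B — H–A: 1; H–F: 1; E–A: 1; E–F: 1; D–A: 1; D–F: 1; C–A: 1; C–F: 1; G–A: 1; G–F: 1.
All other pairs contribute 0.
Summing the contributions gives betweenness(B) = 10.

10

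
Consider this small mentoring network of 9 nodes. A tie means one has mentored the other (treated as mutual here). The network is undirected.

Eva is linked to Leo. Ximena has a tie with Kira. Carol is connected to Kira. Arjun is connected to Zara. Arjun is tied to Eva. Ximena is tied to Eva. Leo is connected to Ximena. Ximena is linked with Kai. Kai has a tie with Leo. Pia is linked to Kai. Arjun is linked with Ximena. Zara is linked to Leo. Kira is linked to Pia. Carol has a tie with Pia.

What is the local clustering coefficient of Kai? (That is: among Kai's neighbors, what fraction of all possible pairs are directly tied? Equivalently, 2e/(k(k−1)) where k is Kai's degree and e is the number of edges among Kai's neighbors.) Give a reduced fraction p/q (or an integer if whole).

Kai's neighbors: Leo, Pia, and Ximena (k = 3).
Possible neighbor pairs: C(3,2) = 3. Edges among them: Leo–Ximena → e = 1.
Clustering(Kai) = 1/3.

1/3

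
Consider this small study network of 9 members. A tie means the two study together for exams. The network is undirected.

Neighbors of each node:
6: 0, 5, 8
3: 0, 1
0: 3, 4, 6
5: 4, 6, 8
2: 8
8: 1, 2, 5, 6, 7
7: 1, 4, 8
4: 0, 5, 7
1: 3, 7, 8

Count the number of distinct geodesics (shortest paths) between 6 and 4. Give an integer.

The shortest distance is 2. The length-2 paths are: 6–0–4; 6–5–4.
That gives 2 distinct shortest paths.

2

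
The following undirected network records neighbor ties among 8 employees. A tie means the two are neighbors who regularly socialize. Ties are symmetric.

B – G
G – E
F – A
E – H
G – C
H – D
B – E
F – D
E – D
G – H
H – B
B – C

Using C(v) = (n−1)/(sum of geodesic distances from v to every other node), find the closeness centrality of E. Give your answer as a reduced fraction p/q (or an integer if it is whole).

7/11

Distances from E: A:3, B:1, C:2, D:1, F:2, G:1, H:1. Sum = 11.
n = 8, so closeness = 7/11.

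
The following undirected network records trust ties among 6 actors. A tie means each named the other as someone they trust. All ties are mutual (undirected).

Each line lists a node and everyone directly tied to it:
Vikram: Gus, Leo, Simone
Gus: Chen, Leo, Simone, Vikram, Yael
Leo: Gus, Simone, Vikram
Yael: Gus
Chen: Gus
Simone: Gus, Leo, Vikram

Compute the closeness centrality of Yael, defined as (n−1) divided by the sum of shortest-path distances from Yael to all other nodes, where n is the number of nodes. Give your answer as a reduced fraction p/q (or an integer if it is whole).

5/9

Distances from Yael: Chen:2, Gus:1, Leo:2, Simone:2, Vikram:2. Sum = 9.
n = 6, so closeness = 5/9.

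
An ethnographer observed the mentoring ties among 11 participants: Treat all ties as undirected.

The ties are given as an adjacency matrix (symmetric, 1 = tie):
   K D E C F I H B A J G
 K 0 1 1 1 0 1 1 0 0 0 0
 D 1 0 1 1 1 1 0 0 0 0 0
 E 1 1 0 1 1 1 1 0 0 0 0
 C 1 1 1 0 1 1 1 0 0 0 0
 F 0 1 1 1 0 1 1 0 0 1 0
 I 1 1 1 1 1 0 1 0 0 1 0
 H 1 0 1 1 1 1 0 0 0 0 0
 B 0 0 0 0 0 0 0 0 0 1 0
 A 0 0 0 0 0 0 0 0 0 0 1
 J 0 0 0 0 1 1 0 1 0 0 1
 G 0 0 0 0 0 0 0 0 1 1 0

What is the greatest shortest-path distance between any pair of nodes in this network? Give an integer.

Eccentricity of each node (its greatest distance to any other): A:4, B:3, C:4, D:4, E:4, F:3, G:3, H:4, I:3, J:2, K:4.
The maximum eccentricity is 4, realized for instance by the pair K–A via K – I – J – G – A. So the diameter is 4.

4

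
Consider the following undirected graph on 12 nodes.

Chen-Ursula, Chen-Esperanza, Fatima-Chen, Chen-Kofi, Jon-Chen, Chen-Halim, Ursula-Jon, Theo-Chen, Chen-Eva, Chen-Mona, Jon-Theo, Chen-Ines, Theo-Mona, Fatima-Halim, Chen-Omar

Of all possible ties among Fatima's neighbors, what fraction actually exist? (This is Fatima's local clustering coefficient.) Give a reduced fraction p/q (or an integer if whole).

1

Fatima's neighbors: Chen and Halim (k = 2).
Possible neighbor pairs: C(2,2) = 1. Edges among them: Chen–Halim → e = 1.
Clustering(Fatima) = 1/1.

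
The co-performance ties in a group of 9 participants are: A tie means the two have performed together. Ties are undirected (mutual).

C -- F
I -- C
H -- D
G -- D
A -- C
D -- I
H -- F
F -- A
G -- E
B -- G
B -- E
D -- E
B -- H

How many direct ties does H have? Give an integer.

H is directly tied to B, D, and F. That is 3 neighbors, so the degree of H is 3.

3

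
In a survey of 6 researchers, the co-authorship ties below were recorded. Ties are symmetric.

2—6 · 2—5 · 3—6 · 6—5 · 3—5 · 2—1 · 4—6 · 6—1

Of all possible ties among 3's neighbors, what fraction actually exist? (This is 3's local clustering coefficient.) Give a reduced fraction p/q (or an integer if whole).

3's neighbors: 5 and 6 (k = 2).
Possible neighbor pairs: C(2,2) = 1. Edges among them: 5–6 → e = 1.
Clustering(3) = 1/1.

1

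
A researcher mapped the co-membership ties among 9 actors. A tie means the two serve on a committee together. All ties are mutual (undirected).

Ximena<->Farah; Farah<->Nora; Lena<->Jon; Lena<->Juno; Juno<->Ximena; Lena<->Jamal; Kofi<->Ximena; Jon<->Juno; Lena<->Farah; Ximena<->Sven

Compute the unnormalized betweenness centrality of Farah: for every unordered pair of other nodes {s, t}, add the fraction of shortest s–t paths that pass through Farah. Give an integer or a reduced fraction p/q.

10

Pairs whose geodesics pass through Farah — Nora–Sven: 1; Nora–Jon: 1; Nora–Kofi: 1; Nora–Juno: 2/2; Nora–Jamal: 1; Nora–Lena: 1; Nora–Ximena: 1; Sven–Jamal: 1/2; Sven–Lena: 1/2; Kofi–Jamal: 1/2; Kofi–Lena: 1/2; Jamal–Ximena: 1/2; Lena–Ximena: 1/2.
All other pairs contribute 0.
Summing the contributions gives betweenness(Farah) = 10.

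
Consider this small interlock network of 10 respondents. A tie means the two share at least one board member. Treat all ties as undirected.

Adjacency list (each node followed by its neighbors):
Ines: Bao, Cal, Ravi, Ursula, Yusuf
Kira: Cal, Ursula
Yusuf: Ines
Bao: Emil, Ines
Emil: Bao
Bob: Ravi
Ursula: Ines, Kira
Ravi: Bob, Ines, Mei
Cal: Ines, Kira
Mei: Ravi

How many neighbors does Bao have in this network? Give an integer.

2

Bao is directly tied to Emil and Ines. That is 2 neighbors, so the degree of Bao is 2.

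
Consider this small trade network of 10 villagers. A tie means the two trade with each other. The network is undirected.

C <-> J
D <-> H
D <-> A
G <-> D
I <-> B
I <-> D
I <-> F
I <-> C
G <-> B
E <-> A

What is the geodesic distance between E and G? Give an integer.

3

One shortest route is E – A – D – G, which uses 3 edges, and at distance 2 from E we only reach {D}, which does not include G. So d(E,G) = 3.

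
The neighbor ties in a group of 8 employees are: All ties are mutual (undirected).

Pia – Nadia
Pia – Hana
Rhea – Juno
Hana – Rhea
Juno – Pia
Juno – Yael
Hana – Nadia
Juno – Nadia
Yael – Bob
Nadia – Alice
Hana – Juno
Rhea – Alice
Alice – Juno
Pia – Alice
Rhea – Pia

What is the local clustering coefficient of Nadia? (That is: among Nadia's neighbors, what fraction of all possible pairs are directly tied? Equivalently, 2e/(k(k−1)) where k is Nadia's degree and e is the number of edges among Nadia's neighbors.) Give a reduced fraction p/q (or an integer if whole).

5/6

Nadia's neighbors: Alice, Hana, Juno, and Pia (k = 4).
Possible neighbor pairs: C(4,2) = 6. Edges among them: Alice–Juno, Alice–Pia, Hana–Juno, Hana–Pia, Juno–Pia → e = 5.
Clustering(Nadia) = 5/6.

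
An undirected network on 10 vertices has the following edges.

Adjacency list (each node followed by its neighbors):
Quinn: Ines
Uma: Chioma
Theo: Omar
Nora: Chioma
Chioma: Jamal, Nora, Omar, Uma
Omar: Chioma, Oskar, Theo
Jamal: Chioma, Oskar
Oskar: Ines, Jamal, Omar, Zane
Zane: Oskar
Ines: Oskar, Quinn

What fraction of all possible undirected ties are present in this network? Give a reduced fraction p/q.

There are 10 edges and 10 nodes, so the maximum possible is C(10,2) = 45.
Density = 10/45 = 2/9.

2/9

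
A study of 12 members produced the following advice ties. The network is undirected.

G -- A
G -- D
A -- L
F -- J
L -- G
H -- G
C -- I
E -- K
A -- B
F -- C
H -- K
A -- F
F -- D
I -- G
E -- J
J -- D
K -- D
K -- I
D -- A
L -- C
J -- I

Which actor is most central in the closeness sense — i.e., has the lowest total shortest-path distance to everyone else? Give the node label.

D

Farness (sum of distances to all others) for each node — A:18, B:28, C:22, D:17, E:27, F:19, G:18, H:24, I:19, J:21, K:20, L:23.
The smallest farness is 17, for D, so D has the highest closeness.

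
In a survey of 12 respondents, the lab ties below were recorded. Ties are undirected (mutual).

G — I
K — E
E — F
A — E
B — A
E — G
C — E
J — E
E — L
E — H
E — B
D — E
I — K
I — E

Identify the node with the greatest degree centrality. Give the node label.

Degrees — A:2, B:2, C:1, D:1, E:11, F:1, G:2, H:1, I:3, J:1, K:2, L:1.
The maximum is 11, attained only by E.

E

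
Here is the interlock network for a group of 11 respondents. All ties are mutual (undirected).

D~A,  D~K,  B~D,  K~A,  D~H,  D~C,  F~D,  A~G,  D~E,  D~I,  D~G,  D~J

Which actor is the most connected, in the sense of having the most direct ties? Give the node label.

D

Degrees — A:3, B:1, C:1, D:10, E:1, F:1, G:2, H:1, I:1, J:1, K:2.
The maximum is 10, attained only by D.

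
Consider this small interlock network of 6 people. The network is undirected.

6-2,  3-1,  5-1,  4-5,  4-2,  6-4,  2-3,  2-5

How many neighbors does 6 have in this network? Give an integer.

2

6 is directly tied to 2 and 4. That is 2 neighbors, so the degree of 6 is 2.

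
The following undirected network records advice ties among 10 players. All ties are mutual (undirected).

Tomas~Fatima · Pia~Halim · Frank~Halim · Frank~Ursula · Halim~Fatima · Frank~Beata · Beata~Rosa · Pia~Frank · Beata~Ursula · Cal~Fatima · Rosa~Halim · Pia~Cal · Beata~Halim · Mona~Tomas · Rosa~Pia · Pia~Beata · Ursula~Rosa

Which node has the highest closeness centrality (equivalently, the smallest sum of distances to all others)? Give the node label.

Halim

Farness (sum of distances to all others) for each node — Beata:16, Cal:18, Fatima:16, Frank:17, Halim:14, Mona:30, Pia:16, Rosa:17, Tomas:22, Ursula:22.
The smallest farness is 14, for Halim, so Halim has the highest closeness.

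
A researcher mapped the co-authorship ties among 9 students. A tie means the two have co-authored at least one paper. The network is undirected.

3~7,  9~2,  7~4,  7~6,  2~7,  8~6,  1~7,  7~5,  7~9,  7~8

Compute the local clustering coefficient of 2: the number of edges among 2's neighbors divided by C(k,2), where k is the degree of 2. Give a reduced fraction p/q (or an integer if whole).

1

2's neighbors: 7 and 9 (k = 2).
Possible neighbor pairs: C(2,2) = 1. Edges among them: 7–9 → e = 1.
Clustering(2) = 1/1.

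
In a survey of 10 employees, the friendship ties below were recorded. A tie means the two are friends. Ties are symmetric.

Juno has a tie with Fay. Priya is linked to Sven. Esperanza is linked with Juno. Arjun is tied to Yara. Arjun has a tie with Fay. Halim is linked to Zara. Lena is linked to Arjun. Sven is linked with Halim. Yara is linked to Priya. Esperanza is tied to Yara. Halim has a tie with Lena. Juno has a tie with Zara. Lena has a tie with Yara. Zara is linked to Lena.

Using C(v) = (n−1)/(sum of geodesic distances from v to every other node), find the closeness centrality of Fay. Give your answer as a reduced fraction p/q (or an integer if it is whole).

9/20

Distances from Fay: Arjun:1, Esperanza:2, Halim:3, Juno:1, Lena:2, Priya:3, Sven:4, Yara:2, Zara:2. Sum = 20.
n = 10, so closeness = 9/20.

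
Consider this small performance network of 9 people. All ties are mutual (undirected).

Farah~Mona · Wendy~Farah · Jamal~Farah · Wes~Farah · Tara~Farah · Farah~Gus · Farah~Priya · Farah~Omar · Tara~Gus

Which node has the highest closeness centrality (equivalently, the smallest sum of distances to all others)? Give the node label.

Farness (sum of distances to all others) for each node — Farah:8, Gus:14, Jamal:15, Mona:15, Omar:15, Priya:15, Tara:14, Wendy:15, Wes:15.
The smallest farness is 8, for Farah, so Farah has the highest closeness.

Farah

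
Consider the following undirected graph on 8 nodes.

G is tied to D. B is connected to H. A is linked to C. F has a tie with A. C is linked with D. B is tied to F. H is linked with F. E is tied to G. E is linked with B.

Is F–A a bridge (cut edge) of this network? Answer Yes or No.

Even without that edge, F still reaches A via F – B – E – G – D – C – A, so the network stays connected. Not a bridge.

No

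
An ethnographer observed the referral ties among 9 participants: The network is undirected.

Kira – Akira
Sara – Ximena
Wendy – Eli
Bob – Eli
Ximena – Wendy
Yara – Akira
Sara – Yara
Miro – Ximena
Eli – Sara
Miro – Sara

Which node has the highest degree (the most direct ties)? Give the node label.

Degrees — Akira:2, Bob:1, Eli:3, Kira:1, Miro:2, Sara:4, Wendy:2, Ximena:3, Yara:2.
The maximum is 4, attained only by Sara.

Sara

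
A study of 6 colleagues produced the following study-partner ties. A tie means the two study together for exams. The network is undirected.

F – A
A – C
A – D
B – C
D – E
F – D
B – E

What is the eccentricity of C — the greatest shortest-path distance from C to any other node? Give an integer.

Distances from C: A:1, B:1, D:2, E:2, F:2.
The largest is 2 (to D, F, and E), so the eccentricity of C is 2.

2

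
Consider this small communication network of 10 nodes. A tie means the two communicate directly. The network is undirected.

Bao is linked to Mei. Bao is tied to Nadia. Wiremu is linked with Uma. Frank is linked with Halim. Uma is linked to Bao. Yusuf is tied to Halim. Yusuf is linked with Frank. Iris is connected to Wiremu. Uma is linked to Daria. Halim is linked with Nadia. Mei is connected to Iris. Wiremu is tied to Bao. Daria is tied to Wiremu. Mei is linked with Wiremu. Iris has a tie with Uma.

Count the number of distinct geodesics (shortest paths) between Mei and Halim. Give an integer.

The shortest distance is 3, and the only length-3 path is Mei–Bao–Nadia–Halim. So there is exactly 1 shortest path.

1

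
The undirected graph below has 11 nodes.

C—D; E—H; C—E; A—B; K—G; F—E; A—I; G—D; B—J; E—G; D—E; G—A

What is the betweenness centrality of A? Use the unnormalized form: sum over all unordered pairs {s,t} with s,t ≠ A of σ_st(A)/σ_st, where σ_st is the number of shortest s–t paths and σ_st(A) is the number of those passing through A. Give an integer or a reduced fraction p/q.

23

Pairs whose geodesics pass through A — G–I: 1; G–B: 1; G–J: 1; D–I: 1; D–B: 1; D–J: 1; C–I: 2/2; C–B: 2/2; C–J: 2/2; I–E: 1; I–B: 1; I–F: 1; I–K: 1; I–H: 1 … (+9 more pairs).
All other pairs contribute 0.
Summing the contributions gives betweenness(A) = 23.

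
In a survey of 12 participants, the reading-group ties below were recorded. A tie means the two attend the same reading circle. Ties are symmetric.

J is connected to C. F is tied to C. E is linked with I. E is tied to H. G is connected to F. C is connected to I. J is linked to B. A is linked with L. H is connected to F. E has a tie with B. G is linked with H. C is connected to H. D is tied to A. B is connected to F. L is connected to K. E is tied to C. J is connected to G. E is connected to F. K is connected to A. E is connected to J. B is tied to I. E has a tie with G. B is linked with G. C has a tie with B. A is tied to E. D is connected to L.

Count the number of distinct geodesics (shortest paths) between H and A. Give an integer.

The shortest distance is 2, and the only length-2 path is H–E–A. So there is exactly 1 shortest path.

1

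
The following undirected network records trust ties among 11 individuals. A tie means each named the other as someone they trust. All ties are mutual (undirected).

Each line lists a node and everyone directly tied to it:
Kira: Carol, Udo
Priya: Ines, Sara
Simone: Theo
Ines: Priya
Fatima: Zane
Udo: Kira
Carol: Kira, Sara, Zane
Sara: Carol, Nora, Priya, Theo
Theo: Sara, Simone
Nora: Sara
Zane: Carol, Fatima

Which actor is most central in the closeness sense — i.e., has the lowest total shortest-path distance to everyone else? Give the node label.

Sara

Farness (sum of distances to all others) for each node — Carol:19, Fatima:35, Ines:34, Kira:26, Nora:27, Priya:25, Sara:18, Simone:34, Theo:25, Udo:35, Zane:26.
The smallest farness is 18, for Sara, so Sara has the highest closeness.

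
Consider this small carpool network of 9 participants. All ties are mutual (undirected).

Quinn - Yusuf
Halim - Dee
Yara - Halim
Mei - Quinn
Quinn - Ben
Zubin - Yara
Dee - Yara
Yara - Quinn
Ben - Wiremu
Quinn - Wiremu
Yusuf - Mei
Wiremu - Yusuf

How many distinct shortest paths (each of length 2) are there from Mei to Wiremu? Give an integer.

2

The shortest distance is 2. The length-2 paths are: Mei–Yusuf–Wiremu; Mei–Quinn–Wiremu.
That gives 2 distinct shortest paths.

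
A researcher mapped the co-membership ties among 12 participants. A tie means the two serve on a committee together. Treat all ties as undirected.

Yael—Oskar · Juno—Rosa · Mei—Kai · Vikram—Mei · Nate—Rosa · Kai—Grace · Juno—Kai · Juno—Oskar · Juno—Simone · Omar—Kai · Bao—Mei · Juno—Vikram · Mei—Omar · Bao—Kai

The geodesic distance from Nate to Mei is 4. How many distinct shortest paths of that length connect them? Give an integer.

The shortest distance is 4. The length-4 paths are: Nate–Rosa–Juno–Kai–Mei; Nate–Rosa–Juno–Vikram–Mei.
That gives 2 distinct shortest paths.

2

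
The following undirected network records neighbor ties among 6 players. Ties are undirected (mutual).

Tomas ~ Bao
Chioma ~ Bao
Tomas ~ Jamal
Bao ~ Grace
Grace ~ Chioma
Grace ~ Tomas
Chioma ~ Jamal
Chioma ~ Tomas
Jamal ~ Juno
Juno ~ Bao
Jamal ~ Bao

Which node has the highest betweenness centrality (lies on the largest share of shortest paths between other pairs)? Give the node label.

Unnormalized betweenness of each node: Bao:7/3, Chioma:1/3, Grace:0, Jamal:1, Juno:0, Tomas:1/3.
Bao has the largest value, 7/3, making it the main broker — the node through which the most shortest paths run.

Bao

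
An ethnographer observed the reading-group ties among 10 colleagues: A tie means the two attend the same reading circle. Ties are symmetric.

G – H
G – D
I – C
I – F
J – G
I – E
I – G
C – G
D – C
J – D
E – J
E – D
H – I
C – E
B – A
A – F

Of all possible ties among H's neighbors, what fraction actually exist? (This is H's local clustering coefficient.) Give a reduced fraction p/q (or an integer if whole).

1

H's neighbors: G and I (k = 2).
Possible neighbor pairs: C(2,2) = 1. Edges among them: G–I → e = 1.
Clustering(H) = 1/1.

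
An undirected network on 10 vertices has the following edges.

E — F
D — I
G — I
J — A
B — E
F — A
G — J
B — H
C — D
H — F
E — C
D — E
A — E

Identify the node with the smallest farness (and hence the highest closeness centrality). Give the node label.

Farness (sum of distances to all others) for each node — A:16, B:20, C:19, D:17, E:14, F:17, G:23, H:23, I:21, J:20.
The smallest farness is 14, for E, so E has the highest closeness.

E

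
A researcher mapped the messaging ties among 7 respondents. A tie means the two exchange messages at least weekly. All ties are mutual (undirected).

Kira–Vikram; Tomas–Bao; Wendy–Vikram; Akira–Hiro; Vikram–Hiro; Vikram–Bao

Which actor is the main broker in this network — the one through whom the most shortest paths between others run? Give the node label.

Vikram

Unnormalized betweenness of each node: Akira:0, Bao:5, Hiro:5, Kira:0, Tomas:0, Vikram:13, Wendy:0.
Vikram has the largest value, 13, making it the main broker — the node through which the most shortest paths run.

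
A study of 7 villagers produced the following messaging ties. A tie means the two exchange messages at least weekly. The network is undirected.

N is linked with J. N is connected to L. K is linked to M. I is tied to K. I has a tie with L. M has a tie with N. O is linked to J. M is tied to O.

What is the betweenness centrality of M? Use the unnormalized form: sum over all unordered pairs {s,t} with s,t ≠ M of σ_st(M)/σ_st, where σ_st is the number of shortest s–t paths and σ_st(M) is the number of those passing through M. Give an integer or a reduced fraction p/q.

5

Pairs whose geodesics pass through M — J–K: 2/2; N–K: 1; N–O: 1/2; L–O: 1/2; I–O: 1; K–O: 1.
All other pairs contribute 0.
Summing the contributions gives betweenness(M) = 5.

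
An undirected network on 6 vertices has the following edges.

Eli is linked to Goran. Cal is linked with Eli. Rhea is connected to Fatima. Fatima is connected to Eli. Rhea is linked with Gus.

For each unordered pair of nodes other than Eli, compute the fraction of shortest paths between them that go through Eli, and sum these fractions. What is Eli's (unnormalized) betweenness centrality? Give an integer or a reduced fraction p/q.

7

Pairs whose geodesics pass through Eli — Cal–Fatima: 1; Cal–Gus: 1; Cal–Goran: 1; Cal–Rhea: 1; Fatima–Goran: 1; Gus–Goran: 1; Goran–Rhea: 1.
All other pairs contribute 0.
Summing the contributions gives betweenness(Eli) = 7.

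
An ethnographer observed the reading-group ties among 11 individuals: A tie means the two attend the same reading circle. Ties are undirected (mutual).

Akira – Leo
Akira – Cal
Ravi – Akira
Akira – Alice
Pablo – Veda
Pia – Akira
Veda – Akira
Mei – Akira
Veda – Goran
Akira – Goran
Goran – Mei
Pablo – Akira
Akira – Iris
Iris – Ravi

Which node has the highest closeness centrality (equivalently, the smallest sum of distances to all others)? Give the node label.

Farness (sum of distances to all others) for each node — Akira:10, Alice:19, Cal:19, Goran:17, Iris:18, Leo:19, Mei:18, Pablo:18, Pia:19, Ravi:18, Veda:17.
The smallest farness is 10, for Akira, so Akira has the highest closeness.

Akira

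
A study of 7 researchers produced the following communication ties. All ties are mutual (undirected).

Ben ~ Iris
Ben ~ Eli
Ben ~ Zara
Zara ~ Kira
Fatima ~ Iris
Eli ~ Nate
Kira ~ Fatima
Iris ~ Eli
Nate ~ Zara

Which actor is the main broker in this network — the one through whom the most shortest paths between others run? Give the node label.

Zara

Unnormalized betweenness of each node: Ben:11/6, Eli:2, Fatima:4/3, Iris:17/6, Kira:3/2, Nate:5/6, Zara:11/3.
Zara has the largest value, 11/3, making it the main broker — the node through which the most shortest paths run.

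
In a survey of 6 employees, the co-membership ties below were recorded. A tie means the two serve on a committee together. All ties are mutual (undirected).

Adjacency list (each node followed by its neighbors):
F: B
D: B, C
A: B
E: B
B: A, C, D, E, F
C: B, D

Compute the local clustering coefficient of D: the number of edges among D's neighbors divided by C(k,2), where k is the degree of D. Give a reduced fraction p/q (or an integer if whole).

1

D's neighbors: B and C (k = 2).
Possible neighbor pairs: C(2,2) = 1. Edges among them: B–C → e = 1.
Clustering(D) = 1/1.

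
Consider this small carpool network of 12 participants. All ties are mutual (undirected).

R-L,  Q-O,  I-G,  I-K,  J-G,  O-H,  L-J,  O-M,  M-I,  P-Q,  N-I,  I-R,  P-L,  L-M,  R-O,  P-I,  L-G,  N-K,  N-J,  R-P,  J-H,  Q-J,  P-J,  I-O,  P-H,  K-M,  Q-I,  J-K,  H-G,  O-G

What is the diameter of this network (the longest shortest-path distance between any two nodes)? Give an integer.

Eccentricity of each node (its greatest distance to any other): G:2, H:2, I:2, J:2, K:2, L:2, M:2, N:2, O:2, P:2, Q:2, R:2.
The maximum eccentricity is 2, realized for instance by the pair O–N via O – I – N. So the diameter is 2.

2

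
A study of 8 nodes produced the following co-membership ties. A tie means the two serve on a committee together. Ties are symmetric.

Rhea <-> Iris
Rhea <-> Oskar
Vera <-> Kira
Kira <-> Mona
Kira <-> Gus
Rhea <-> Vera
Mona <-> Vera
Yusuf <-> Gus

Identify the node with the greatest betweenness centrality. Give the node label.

Unnormalized betweenness of each node: Gus:6, Iris:0, Kira:10, Mona:0, Oskar:0, Rhea:11, Vera:12, Yusuf:0.
Vera has the largest value, 12, making it the main broker — the node through which the most shortest paths run.

Vera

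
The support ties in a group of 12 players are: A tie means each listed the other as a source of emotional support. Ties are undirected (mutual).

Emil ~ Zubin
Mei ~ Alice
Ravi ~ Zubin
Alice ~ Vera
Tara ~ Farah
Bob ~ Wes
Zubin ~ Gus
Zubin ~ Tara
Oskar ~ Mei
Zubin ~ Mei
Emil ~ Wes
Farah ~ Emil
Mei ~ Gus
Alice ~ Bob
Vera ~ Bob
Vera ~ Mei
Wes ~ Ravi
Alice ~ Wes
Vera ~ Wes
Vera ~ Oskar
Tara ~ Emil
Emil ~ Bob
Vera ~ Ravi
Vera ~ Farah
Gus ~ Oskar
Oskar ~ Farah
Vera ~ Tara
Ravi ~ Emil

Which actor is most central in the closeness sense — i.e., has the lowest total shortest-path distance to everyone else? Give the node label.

Farness (sum of distances to all others) for each node — Alice:18, Bob:19, Emil:16, Farah:18, Gus:21, Mei:17, Oskar:18, Ravi:18, Tara:18, Vera:14, Wes:18, Zubin:17.
The smallest farness is 14, for Vera, so Vera has the highest closeness.

Vera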